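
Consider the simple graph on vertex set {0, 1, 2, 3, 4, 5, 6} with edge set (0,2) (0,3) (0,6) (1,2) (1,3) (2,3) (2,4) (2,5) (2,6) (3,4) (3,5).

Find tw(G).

A width-2 tree decomposition is:
Bags: B1 = {0, 2, 3}  B2 = {2, 3, 4}  B3 = {0, 2, 6}  B4 = {1, 2, 3}  B5 = {2, 3, 5}
Tree: B1–B2, B1–B3, B1–B4, B1–B5
Every bag has size at most 3, so the width is 3 − 1 = 2 and tw(G) ≤ 2. Conversely, {0, 2, 3} is a clique of size 3, and the vertices of any clique must share a bag in every tree decomposition; so some bag has ≥ 3 vertices and tw(G) ≥ 2. Combining the bounds, tw(G) = 2.

2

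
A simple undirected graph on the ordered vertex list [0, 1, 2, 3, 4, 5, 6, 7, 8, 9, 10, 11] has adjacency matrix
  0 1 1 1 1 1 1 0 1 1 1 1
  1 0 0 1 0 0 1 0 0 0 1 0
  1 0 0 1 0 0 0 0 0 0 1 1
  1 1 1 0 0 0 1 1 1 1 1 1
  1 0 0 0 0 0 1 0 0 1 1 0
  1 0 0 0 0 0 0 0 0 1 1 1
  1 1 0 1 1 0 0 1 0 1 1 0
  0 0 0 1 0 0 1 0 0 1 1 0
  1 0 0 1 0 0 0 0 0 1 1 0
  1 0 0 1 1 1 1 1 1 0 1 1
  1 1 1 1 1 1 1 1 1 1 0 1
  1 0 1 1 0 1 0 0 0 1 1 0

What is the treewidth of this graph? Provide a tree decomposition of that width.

Each bag holds 5 vertices, so the decomposition has width 4, which upper-bounds the treewidth. On the other hand G contains the 5-clique {0, 1, 3, 6, 10}. A clique must lie in a single bag of any decomposition, so no decomposition can have width below 4. Hence tw(G) = 4 exactly.

Treewidth 4.
Bags: B1 = {0, 3, 9, 10, 11}  B2 = {0, 5, 9, 10, 11}  B3 = {0, 2, 3, 10, 11}  B4 = {0, 3, 6, 9, 10}  B5 = {0, 3, 8, 9, 10}  B6 = {0, 4, 6, 9, 10}  B7 = {3, 6, 7, 9, 10}  B8 = {0, 1, 3, 6, 10}
Tree: B1–B2, B1–B3, B1–B4, B4–B5, B4–B6, B4–B7, B4–B8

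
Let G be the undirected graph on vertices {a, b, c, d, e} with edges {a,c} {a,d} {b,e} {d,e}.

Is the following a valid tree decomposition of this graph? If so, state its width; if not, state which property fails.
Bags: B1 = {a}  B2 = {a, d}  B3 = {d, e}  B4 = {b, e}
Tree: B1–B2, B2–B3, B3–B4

A tree decomposition must satisfy three properties: every vertex lies in some bag; for every edge, both endpoints lie together in some bag; and for every vertex, the bags containing it form a connected subtree. Here vertex c appears in no bag, so the decomposition is invalid.

No — vertex c appears in no bag.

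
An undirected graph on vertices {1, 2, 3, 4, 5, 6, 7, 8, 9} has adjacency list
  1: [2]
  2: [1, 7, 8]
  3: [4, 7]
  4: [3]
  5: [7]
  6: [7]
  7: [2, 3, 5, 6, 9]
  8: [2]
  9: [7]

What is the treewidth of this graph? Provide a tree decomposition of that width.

Treewidth 1.
One such decomposition:
Bags: B1 = {7, 9}  B2 = {6, 7}  B3 = {2, 7}  B4 = {5, 7}  B5 = {1, 2}  B6 = {2, 8}  B7 = {3, 7}  B8 = {3, 4}
Tree: B1–B2, B1–B3, B3–B4, B3–B5, B5–B6, B3–B7, B7–B8

Every bag has size at most 2, so the width is 2 − 1 = 1 and tw(G) ≤ 1. Any graph with an edge has treewidth ≥ 1, and G has the edge 7–9. Therefore the treewidth is 1.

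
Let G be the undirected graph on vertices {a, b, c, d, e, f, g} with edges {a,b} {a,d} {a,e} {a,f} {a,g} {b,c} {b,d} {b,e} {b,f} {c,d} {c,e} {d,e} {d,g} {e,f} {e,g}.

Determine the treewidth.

3

A width-3 tree decomposition is:
Bags: B1 = {a, b, e, f}  B2 = {a, b, d, e}  B3 = {a, d, e, g}  B4 = {b, c, d, e}
Tree: B1–B2, B2–B3, B2–B4
The largest bag has 4 vertices, giving width 3; this decomposition certifies tw(G) ≤ 3. On the other hand G contains the 4-clique {b, c, d, e}. A clique must lie in a single bag of any decomposition, so no decomposition can have width below 3. Combining the bounds, tw(G) = 3.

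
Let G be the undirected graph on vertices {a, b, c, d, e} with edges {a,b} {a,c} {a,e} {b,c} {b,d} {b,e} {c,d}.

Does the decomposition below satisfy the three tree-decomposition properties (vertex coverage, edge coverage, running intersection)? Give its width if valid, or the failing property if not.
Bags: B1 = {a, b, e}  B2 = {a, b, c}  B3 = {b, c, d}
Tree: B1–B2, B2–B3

Yes; width 2.

Checking the three conditions: (i) the bags cover all of {a, b, c, d, e}; (ii) for each edge, some bag contains both endpoints; (iii) the bags containing any fixed vertex form a subtree. All hold, so the decomposition is valid with width 3 − 1 = 2.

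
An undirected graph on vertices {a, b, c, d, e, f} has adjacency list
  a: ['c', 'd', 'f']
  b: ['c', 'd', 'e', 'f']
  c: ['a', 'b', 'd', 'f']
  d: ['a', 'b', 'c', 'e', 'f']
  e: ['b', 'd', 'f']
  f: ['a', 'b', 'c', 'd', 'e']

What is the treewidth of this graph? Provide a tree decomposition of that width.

Treewidth 3.
One optimal decomposition is:
Bags: B1 = {b, c, d, f}  B2 = {b, d, e, f}  B3 = {a, c, d, f}
Tree: B1–B2, B1–B3

Every bag has size at most 4, so the width is 4 − 1 = 3 and tw(G) ≤ 3. For the lower bound, the 4 vertices {b, d, e, f} are pairwise adjacent, and any tree decomposition puts a clique entirely inside one bag — forcing width ≥ 3. Combining the bounds, tw(G) = 3.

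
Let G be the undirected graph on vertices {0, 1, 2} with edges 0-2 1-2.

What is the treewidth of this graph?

1

A width-1 tree decomposition is:
Bags: B1 = {0, 2}  B2 = {1, 2}
Tree: B1–B2
The largest bag has 2 vertices, giving width 1; this decomposition certifies tw(G) ≤ 1. G has an edge, so its treewidth is at least 1. Combining the bounds, tw(G) = 1.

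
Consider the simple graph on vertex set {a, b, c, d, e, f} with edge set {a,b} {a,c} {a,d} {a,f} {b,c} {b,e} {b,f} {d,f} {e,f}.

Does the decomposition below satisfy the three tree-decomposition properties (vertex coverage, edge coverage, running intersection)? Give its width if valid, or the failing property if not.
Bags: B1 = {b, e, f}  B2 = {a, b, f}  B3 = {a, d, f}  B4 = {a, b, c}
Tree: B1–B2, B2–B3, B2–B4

Yes; width 2.

Checking the three conditions: (i) the bags cover all of {a, b, c, d, e, f}; (ii) for each edge, some bag contains both endpoints; (iii) the bags containing any fixed vertex form a subtree. All hold, so the decomposition is valid with width 3 − 1 = 2.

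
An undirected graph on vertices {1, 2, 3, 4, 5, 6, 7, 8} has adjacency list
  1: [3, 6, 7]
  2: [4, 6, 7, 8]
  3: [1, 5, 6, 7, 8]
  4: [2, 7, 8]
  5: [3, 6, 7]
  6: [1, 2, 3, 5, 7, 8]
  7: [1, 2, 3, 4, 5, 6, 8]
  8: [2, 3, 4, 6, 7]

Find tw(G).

3

A width-3 tree decomposition is:
Bags: B1 = {3, 6, 7, 8}  B2 = {2, 6, 7, 8}  B3 = {3, 5, 6, 7}  B4 = {1, 3, 6, 7}  B5 = {2, 4, 7, 8}
Tree: B1–B2, B1–B3, B1–B4, B2–B5
The largest bag has 4 vertices, giving width 3; this decomposition certifies tw(G) ≤ 3. Conversely, {2, 4, 7, 8} is a clique of size 4, and the vertices of any clique must share a bag in every tree decomposition; so some bag has ≥ 4 vertices and tw(G) ≥ 3. Therefore the treewidth is 3.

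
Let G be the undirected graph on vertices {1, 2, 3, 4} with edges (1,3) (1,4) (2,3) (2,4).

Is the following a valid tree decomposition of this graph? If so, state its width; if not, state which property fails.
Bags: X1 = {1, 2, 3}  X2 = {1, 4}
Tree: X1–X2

A tree decomposition must satisfy three properties: every vertex lies in some bag; for every edge, both endpoints lie together in some bag; and for every vertex, the bags containing it form a connected subtree. Here edge (2,4) lies in no bag, so the decomposition is invalid.

No — edge (2,4) lies in no bag.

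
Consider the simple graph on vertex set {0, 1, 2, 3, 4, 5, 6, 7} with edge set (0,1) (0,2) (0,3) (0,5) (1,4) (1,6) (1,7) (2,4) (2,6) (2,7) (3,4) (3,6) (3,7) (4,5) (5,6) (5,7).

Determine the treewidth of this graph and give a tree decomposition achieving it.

Treewidth 4.
One optimal decomposition is:
Bags: B1 = {1, 2, 3, 5, 6}  B2 = {0, 1, 2, 3, 5}  B3 = {1, 2, 3, 4, 5}  B4 = {1, 2, 3, 5, 7}
Tree: B1–B2, B2–B3, B3–B4

Every bag has size at most 5, so the width is 5 − 1 = 4 and tw(G) ≤ 4. For the lower bound: the 5 vertex sets {2,6}, {0,3}, {1,4}, {5}, {7} are disjoint, each induces a connected subgraph, and every pair is joined by at least one edge of G. Contracting each set to a single vertex therefore yields K_{5} as a minor, and since treewidth is minor-monotone, tw(G) ≥ tw(K_{5}) = 4. Therefore the treewidth is 4.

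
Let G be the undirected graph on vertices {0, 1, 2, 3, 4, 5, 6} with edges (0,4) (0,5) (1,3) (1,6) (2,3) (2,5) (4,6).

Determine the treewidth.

2

A width-2 tree decomposition is:
Bags: B1 = {1, 2, 3}  B2 = {1, 2, 6}  B3 = {2, 4, 6}  B4 = {0, 2, 4}  B5 = {0, 2, 5}
Tree: B1–B2, B2–B3, B3–B4, B4–B5
Each bag holds 3 vertices, so the decomposition has width 2, which upper-bounds the treewidth. For the lower bound, G contains the cycle 2–3–1–6–4–0–5–2, so G is not a forest; only forests have treewidth ≤ 1, hence tw(G) ≥ 2. Combining the bounds, tw(G) = 2.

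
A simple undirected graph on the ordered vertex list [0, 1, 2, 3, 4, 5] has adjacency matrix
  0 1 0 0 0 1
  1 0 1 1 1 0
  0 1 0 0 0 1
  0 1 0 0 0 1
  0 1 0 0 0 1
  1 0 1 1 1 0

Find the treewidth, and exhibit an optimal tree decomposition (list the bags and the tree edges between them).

Each bag holds 3 vertices, so the decomposition has width 2, which upper-bounds the treewidth. For the lower bound, G contains the cycle 1–2–5–3–1, so G is not a forest; only forests have treewidth ≤ 1, hence tw(G) ≥ 2. The upper and lower bounds meet at 2, so that is the treewidth.

Treewidth 2.
One such decomposition:
Bags: B1 = {1, 2, 5}  B2 = {1, 3, 5}  B3 = {1, 4, 5}  B4 = {0, 1, 5}
Tree: B1–B2, B2–B3, B3–B4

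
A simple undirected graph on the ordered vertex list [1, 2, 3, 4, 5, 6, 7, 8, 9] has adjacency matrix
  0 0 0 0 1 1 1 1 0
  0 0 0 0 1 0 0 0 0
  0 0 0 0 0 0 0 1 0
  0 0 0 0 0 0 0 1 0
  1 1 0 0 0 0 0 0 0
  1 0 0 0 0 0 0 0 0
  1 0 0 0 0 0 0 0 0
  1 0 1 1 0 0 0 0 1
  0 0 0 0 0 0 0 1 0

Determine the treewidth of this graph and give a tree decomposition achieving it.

Treewidth 1.
One such decomposition:
Bags: B1 = {8, 9}  B2 = {4, 8}  B3 = {3, 8}  B4 = {1, 8}  B5 = {1, 7}  B6 = {1, 5}  B7 = {2, 5}  B8 = {1, 6}
Tree: B1–B2, B1–B3, B3–B4, B4–B5, B5–B6, B6–B7, B6–B8

The largest bag has 2 vertices, giving width 1; this decomposition certifies tw(G) ≤ 1. Any graph with an edge has treewidth ≥ 1, and G has the edge 8–9. Therefore the treewidth is 1.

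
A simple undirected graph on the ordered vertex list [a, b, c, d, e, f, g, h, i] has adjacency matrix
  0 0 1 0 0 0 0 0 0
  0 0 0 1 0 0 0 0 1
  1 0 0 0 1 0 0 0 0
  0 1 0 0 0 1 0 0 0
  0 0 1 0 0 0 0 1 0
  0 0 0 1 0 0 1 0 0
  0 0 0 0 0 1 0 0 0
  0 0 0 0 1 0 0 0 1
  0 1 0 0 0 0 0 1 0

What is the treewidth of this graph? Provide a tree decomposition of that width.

The largest bag has 2 vertices, giving width 1; this decomposition certifies tw(G) ≤ 1. G has an edge, so its treewidth is at least 1. Combining the bounds, tw(G) = 1.

Treewidth 1.
Bags: B1 = {f, g}  B2 = {d, f}  B3 = {b, d}  B4 = {b, i}  B5 = {h, i}  B6 = {e, h}  B7 = {c, e}  B8 = {a, c}
Tree: B1–B2, B2–B3, B3–B4, B4–B5, B5–B6, B6–B7, B7–B8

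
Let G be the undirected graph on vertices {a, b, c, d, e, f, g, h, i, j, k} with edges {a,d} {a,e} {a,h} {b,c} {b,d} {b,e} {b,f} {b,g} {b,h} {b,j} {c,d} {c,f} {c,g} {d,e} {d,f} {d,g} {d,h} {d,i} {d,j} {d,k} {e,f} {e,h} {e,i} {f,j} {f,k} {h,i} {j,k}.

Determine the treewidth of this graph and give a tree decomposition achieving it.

Treewidth 3.
One such decomposition:
Bags: B1 = {b, d, e, f}  B2 = {b, d, f, j}  B3 = {b, d, e, h}  B4 = {b, c, d, f}  B5 = {d, f, j, k}  B6 = {b, c, d, g}  B7 = {a, d, e, h}  B8 = {d, e, h, i}
Tree: B1–B2, B1–B3, B1–B4, B2–B5, B4–B6, B3–B7, B7–B8

Each bag holds 4 vertices, so the decomposition has width 3, which upper-bounds the treewidth. For the lower bound, the 4 vertices {a, d, e, h} are pairwise adjacent, and any tree decomposition puts a clique entirely inside one bag — forcing width ≥ 3. Hence tw(G) = 3 exactly.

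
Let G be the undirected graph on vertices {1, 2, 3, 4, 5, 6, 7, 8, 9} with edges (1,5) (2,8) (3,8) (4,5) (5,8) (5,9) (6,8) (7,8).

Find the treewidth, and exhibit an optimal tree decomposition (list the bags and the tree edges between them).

Each bag holds 2 vertices, so the decomposition has width 1, which upper-bounds the treewidth. G has an edge, so its treewidth is at least 1. Combining the bounds, tw(G) = 1.

Treewidth 1.
Bags: B1 = {4, 5}  B2 = {5, 8}  B3 = {2, 8}  B4 = {6, 8}  B5 = {3, 8}  B6 = {5, 9}  B7 = {7, 8}  B8 = {1, 5}
Tree: B1–B2, B2–B3, B3–B4, B3–B5, B2–B6, B4–B7, B1–B8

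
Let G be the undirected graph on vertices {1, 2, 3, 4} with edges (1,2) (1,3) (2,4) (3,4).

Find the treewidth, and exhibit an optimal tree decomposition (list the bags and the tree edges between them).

Each bag holds 3 vertices, so the decomposition has width 2, which upper-bounds the treewidth. For the lower bound, G contains the cycle 2–4–3–1–2, so G is not a forest; only forests have treewidth ≤ 1, hence tw(G) ≥ 2. Hence tw(G) = 2 exactly.

Treewidth 2.
Bags: B1 = {2, 3, 4}  B2 = {1, 2, 3}
Tree: B1–B2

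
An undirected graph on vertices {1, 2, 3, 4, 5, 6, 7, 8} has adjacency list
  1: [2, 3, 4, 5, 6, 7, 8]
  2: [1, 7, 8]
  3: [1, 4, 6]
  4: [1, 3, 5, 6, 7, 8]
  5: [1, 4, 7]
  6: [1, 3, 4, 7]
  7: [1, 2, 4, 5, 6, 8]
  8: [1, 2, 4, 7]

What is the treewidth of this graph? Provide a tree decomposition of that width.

Treewidth 3.
Bags: B1 = {1, 2, 7, 8}  B2 = {1, 4, 7, 8}  B3 = {1, 4, 6, 7}  B4 = {1, 3, 4, 6}  B5 = {1, 4, 5, 7}
Tree: B1–B2, B2–B3, B3–B4, B2–B5

Each bag holds 4 vertices, so the decomposition has width 3, which upper-bounds the treewidth. Conversely, {1, 2, 7, 8} is a clique of size 4, and the vertices of any clique must share a bag in every tree decomposition; so some bag has ≥ 4 vertices and tw(G) ≥ 3. Combining the bounds, tw(G) = 3.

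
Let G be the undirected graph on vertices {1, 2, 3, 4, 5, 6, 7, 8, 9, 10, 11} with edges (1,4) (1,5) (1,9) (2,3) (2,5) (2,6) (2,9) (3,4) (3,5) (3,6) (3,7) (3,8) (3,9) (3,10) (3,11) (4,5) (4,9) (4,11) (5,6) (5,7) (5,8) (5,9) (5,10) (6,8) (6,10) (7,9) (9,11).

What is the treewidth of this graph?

A width-3 tree decomposition is:
Bags: B1 = {3, 4, 5, 9}  B2 = {2, 3, 5, 9}  B3 = {2, 3, 5, 6}  B4 = {3, 5, 6, 8}  B5 = {3, 5, 6, 10}  B6 = {3, 5, 7, 9}  B7 = {3, 4, 9, 11}  B8 = {1, 4, 5, 9}
Tree: B1–B2, B2–B3, B3–B4, B3–B5, B2–B6, B1–B7, B1–B8
The largest bag has 4 vertices, giving width 3; this decomposition certifies tw(G) ≤ 3. For the lower bound, the 4 vertices {1, 4, 5, 9} are pairwise adjacent, and any tree decomposition puts a clique entirely inside one bag — forcing width ≥ 3. Hence tw(G) = 3 exactly.

3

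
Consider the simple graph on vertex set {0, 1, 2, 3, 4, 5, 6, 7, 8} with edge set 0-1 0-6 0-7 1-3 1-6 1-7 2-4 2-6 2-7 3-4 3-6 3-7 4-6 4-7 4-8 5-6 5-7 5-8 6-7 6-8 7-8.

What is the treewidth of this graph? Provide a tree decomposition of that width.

Treewidth 3.
Bags: B1 = {1, 3, 6, 7}  B2 = {3, 4, 6, 7}  B3 = {0, 1, 6, 7}  B4 = {4, 6, 7, 8}  B5 = {2, 4, 6, 7}  B6 = {5, 6, 7, 8}
Tree: B1–B2, B1–B3, B2–B4, B4–B5, B4–B6

The largest bag has 4 vertices, giving width 3; this decomposition certifies tw(G) ≤ 3. On the other hand G contains the 4-clique {0, 1, 6, 7}. A clique must lie in a single bag of any decomposition, so no decomposition can have width below 3. The upper and lower bounds meet at 3, so that is the treewidth.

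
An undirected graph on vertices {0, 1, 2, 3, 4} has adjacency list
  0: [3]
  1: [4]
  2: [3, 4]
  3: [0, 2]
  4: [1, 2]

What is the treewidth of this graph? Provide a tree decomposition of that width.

Treewidth 1.
Bags: B1 = {2, 3}  B2 = {2, 4}  B3 = {0, 3}  B4 = {1, 4}
Tree: B1–B2, B1–B3, B2–B4

The largest bag has 2 vertices, giving width 1; this decomposition certifies tw(G) ≤ 1. Any graph with an edge has treewidth ≥ 1, and G has the edge 2–3. Hence tw(G) = 1 exactly.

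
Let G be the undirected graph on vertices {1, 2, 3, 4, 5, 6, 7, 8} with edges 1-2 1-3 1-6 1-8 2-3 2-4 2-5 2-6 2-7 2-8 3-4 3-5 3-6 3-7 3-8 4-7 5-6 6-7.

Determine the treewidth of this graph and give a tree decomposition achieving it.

Each bag holds 4 vertices, so the decomposition has width 3, which upper-bounds the treewidth. Conversely, {1, 2, 3, 8} is a clique of size 4, and the vertices of any clique must share a bag in every tree decomposition; so some bag has ≥ 4 vertices and tw(G) ≥ 3. Hence tw(G) = 3 exactly.

Treewidth 3.
One such decomposition:
Bags: B1 = {1, 2, 3, 6}  B2 = {2, 3, 5, 6}  B3 = {1, 2, 3, 8}  B4 = {2, 3, 6, 7}  B5 = {2, 3, 4, 7}
Tree: B1–B2, B1–B3, B2–B4, B4–B5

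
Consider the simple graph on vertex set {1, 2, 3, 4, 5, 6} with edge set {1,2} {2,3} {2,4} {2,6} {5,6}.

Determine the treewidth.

A width-1 tree decomposition is:
Bags: B1 = {2, 3}  B2 = {2, 6}  B3 = {5, 6}  B4 = {2, 4}  B5 = {1, 2}
Tree: B1–B2, B2–B3, B1–B4, B2–B5
Every bag has size at most 2, so the width is 2 − 1 = 1 and tw(G) ≤ 1. Any graph with an edge has treewidth ≥ 1, and G has the edge 3–2. Therefore the treewidth is 1.

1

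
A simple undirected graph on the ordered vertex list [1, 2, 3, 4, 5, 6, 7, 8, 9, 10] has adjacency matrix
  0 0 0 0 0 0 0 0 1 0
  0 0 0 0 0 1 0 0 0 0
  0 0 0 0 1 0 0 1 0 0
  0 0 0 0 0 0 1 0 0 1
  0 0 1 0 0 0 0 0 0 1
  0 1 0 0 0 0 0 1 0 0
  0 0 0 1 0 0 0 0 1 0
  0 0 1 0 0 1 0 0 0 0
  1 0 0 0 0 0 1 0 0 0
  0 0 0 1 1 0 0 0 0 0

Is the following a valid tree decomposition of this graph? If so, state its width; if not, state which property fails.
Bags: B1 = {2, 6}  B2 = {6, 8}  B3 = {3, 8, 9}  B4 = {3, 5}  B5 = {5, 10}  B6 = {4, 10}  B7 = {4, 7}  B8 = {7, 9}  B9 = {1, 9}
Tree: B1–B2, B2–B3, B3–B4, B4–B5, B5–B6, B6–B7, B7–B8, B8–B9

A tree decomposition must satisfy three properties: every vertex lies in some bag; for every edge, both endpoints lie together in some bag; and for every vertex, the bags containing it form a connected subtree. Here bags containing vertex 9 are not connected in the tree, so the decomposition is invalid.

No — bags containing vertex 9 are not connected in the tree.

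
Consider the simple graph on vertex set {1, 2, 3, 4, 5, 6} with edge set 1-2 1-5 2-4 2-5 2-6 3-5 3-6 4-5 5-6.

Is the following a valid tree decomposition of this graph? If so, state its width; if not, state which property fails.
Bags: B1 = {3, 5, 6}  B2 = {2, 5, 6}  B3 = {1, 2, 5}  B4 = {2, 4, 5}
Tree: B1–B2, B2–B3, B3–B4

Every vertex of G appears in some bag (union = {1, 2, 3, 4, 5, 6}); every edge is covered by a bag; and for each vertex v the set of bags containing v is connected in the bag tree. The decomposition is therefore valid. The largest bag has 3 vertices, so the width is 2.

Yes; width 2.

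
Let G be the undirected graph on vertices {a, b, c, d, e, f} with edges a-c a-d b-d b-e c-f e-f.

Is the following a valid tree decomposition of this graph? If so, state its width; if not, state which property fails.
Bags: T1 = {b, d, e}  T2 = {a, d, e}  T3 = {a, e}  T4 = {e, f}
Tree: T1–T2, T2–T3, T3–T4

No — vertex c appears in no bag.

A tree decomposition must satisfy three properties: every vertex lies in some bag; for every edge, both endpoints lie together in some bag; and for every vertex, the bags containing it form a connected subtree. Here vertex c appears in no bag, so the decomposition is invalid.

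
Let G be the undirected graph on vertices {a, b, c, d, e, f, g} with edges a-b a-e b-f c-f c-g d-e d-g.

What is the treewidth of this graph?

2

A width-2 tree decomposition is:
Bags: B1 = {a, d, e}  B2 = {a, d, g}  B3 = {a, c, g}  B4 = {a, c, f}  B5 = {a, b, f}
Tree: B1–B2, B2–B3, B3–B4, B4–B5
The largest bag has 3 vertices, giving width 2; this decomposition certifies tw(G) ≤ 2. The edges a–e–d–g–c–f–b–a form a cycle, so G is not a tree and its treewidth is at least 2. The upper and lower bounds meet at 2, so that is the treewidth.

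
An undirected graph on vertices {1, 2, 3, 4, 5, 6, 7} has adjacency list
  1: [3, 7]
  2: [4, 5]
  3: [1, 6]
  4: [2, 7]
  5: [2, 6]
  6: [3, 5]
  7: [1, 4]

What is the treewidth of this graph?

A width-2 tree decomposition is:
Bags: B1 = {1, 3, 7}  B2 = {3, 4, 7}  B3 = {2, 3, 4}  B4 = {2, 3, 5}  B5 = {3, 5, 6}
Tree: B1–B2, B2–B3, B3–B4, B4–B5
Every bag has size at most 3, so the width is 3 − 1 = 2 and tw(G) ≤ 2. Since 3–1–7–4–2–5–6–3 is a cycle in G, G is not acyclic. Forests are exactly the graphs of treewidth ≤ 1, so tw(G) ≥ 2. Hence tw(G) = 2 exactly.

2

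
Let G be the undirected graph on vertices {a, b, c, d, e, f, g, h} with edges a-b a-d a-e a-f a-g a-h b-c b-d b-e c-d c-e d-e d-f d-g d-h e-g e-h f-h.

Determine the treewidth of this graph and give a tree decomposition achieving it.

Every bag has size at most 4, so the width is 4 − 1 = 3 and tw(G) ≤ 3. For the lower bound, the 4 vertices {b, c, d, e} are pairwise adjacent, and any tree decomposition puts a clique entirely inside one bag — forcing width ≥ 3. Hence tw(G) = 3 exactly.

Treewidth 3.
One such decomposition:
Bags: B1 = {a, b, d, e}  B2 = {a, d, e, h}  B3 = {a, d, f, h}  B4 = {b, c, d, e}  B5 = {a, d, e, g}
Tree: B1–B2, B2–B3, B1–B4, B1–B5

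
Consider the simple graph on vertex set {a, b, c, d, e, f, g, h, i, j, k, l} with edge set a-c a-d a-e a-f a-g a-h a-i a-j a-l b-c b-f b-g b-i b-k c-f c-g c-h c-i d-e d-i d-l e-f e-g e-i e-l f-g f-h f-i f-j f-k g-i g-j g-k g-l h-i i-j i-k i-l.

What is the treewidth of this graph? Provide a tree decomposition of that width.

Every bag has size at most 5, so the width is 5 − 1 = 4 and tw(G) ≤ 4. Conversely, {a, d, e, i, l} is a clique of size 5, and the vertices of any clique must share a bag in every tree decomposition; so some bag has ≥ 5 vertices and tw(G) ≥ 4. Combining the bounds, tw(G) = 4.

Treewidth 4.
One such decomposition:
Bags: B1 = {a, c, f, g, i}  B2 = {b, c, f, g, i}  B3 = {b, f, g, i, k}  B4 = {a, f, g, i, j}  B5 = {a, e, f, g, i}  B6 = {a, e, g, i, l}  B7 = {a, c, f, h, i}  B8 = {a, d, e, i, l}
Tree: B1–B2, B2–B3, B1–B4, B1–B5, B5–B6, B1–B7, B6–B8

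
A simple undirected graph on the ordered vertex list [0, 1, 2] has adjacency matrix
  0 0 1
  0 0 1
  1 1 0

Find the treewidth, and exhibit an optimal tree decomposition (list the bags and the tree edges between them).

Treewidth 1.
Bags: B1 = {0, 2}  B2 = {1, 2}
Tree: B1–B2

Every bag has size at most 2, so the width is 2 − 1 = 1 and tw(G) ≤ 1. Any graph with an edge has treewidth ≥ 1, and G has the edge 0–2. Hence tw(G) = 1 exactly.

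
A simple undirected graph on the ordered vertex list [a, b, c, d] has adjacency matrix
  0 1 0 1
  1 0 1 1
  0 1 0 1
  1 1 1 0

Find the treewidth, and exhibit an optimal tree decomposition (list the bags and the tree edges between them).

The largest bag has 3 vertices, giving width 2; this decomposition certifies tw(G) ≤ 2. Conversely, {b, c, d} is a clique of size 3, and the vertices of any clique must share a bag in every tree decomposition; so some bag has ≥ 3 vertices and tw(G) ≥ 2. Hence tw(G) = 2 exactly.

Treewidth 2.
Bags: B1 = {a, b, d}  B2 = {b, c, d}
Tree: B1–B2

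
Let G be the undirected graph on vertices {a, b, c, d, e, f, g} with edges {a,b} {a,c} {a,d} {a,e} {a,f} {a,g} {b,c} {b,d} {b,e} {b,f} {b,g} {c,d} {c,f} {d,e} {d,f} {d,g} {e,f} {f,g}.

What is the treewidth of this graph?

4

A width-4 tree decomposition is:
Bags: B1 = {a, b, d, f, g}  B2 = {a, b, c, d, f}  B3 = {a, b, d, e, f}
Tree: B1–B2, B2–B3
Every bag has size at most 5, so the width is 5 − 1 = 4 and tw(G) ≤ 4. Conversely, {a, b, d, f, g} is a clique of size 5, and the vertices of any clique must share a bag in every tree decomposition; so some bag has ≥ 5 vertices and tw(G) ≥ 4. Combining the bounds, tw(G) = 4.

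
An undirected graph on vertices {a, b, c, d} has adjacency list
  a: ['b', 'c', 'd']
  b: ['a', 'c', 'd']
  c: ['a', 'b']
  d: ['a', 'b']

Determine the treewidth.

2

A width-2 tree decomposition is:
Bags: B1 = {a, b, d}  B2 = {a, b, c}
Tree: B1–B2
The largest bag has 3 vertices, giving width 2; this decomposition certifies tw(G) ≤ 2. On the other hand G contains the 3-clique {a, b, d}. A clique must lie in a single bag of any decomposition, so no decomposition can have width below 2. Therefore the treewidth is 2.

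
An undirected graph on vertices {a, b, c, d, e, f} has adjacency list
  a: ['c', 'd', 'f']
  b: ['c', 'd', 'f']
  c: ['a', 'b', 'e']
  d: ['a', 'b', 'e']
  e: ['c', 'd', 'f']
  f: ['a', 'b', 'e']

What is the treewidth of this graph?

A width-3 tree decomposition is:
Bags: B1 = {b, c, d, f}  B2 = {c, d, e, f}  B3 = {a, c, d, f}
Tree: B1–B2, B2–B3
Every bag has size at most 4, so the width is 4 − 1 = 3 and tw(G) ≤ 3. For the lower bound: the 4 vertex sets {b,d}, {e,f}, {c}, {a} are disjoint, each induces a connected subgraph, and every pair is joined by at least one edge of G. Contracting each set to a single vertex therefore yields K_{4} as a minor, and since treewidth is minor-monotone, tw(G) ≥ tw(K_{4}) = 3. Hence tw(G) = 3 exactly.

3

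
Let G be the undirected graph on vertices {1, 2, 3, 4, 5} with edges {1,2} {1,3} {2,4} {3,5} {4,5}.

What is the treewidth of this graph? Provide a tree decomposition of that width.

The largest bag has 3 vertices, giving width 2; this decomposition certifies tw(G) ≤ 2. For the lower bound, G contains the cycle 4–2–1–3–5–4, so G is not a forest; only forests have treewidth ≤ 1, hence tw(G) ≥ 2. The upper and lower bounds meet at 2, so that is the treewidth.

Treewidth 2.
Bags: B1 = {1, 2, 4}  B2 = {1, 3, 4}  B3 = {3, 4, 5}
Tree: B1–B2, B2–B3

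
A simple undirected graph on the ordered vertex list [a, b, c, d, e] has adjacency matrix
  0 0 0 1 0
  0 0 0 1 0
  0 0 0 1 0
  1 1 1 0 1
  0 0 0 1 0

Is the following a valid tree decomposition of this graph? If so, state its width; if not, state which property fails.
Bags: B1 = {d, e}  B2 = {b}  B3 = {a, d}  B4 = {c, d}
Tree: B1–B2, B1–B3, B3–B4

A tree decomposition must satisfy three properties: every vertex lies in some bag; for every edge, both endpoints lie together in some bag; and for every vertex, the bags containing it form a connected subtree. Here edge (d,b) lies in no bag, so the decomposition is invalid.

No — edge (d,b) lies in no bag.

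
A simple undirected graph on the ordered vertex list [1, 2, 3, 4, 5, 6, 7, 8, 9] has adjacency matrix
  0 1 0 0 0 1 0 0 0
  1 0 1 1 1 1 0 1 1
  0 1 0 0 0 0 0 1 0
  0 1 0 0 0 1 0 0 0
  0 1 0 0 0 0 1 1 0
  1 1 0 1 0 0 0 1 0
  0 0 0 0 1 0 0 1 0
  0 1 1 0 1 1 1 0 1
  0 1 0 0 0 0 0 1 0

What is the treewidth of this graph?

2

A width-2 tree decomposition is:
Bags: B1 = {2, 6, 8}  B2 = {2, 4, 6}  B3 = {2, 3, 8}  B4 = {2, 5, 8}  B5 = {2, 8, 9}  B6 = {1, 2, 6}  B7 = {5, 7, 8}
Tree: B1–B2, B1–B3, B3–B4, B3–B5, B1–B6, B4–B7
The largest bag has 3 vertices, giving width 2; this decomposition certifies tw(G) ≤ 2. On the other hand G contains the 3-clique {2, 8, 9}. A clique must lie in a single bag of any decomposition, so no decomposition can have width below 2. Therefore the treewidth is 2.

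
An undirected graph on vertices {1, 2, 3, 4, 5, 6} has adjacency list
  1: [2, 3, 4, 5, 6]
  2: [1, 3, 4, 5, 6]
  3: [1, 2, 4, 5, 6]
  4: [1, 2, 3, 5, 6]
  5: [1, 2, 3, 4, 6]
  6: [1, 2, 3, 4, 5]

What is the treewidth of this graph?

5

A width-5 tree decomposition is:
Bags: B1 = {1, 2, 3, 4, 5, 6}
Tree: (single bag)
With just one bag of size 6, the width is 6 − 1 = 5, so tw(G) ≤ 5. For the lower bound, the 6 vertices {1, 2, 3, 4, 5, 6} are pairwise adjacent, and any tree decomposition puts a clique entirely inside one bag — forcing width ≥ 5. Therefore the treewidth is 5.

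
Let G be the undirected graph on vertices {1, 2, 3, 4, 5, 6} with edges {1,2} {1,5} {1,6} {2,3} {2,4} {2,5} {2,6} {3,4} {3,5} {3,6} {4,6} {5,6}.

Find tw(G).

A width-3 tree decomposition is:
Bags: B1 = {2, 3, 4, 6}  B2 = {2, 3, 5, 6}  B3 = {1, 2, 5, 6}
Tree: B1–B2, B2–B3
Each bag holds 4 vertices, so the decomposition has width 3, which upper-bounds the treewidth. For the lower bound, the 4 vertices {1, 2, 5, 6} are pairwise adjacent, and any tree decomposition puts a clique entirely inside one bag — forcing width ≥ 3. The upper and lower bounds meet at 3, so that is the treewidth.

3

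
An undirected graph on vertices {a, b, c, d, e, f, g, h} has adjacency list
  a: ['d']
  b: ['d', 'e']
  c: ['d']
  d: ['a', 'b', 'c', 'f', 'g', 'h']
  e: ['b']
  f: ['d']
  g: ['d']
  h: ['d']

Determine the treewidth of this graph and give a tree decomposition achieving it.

Treewidth 1.
One such decomposition:
Bags: B1 = {d, g}  B2 = {c, d}  B3 = {d, h}  B4 = {b, d}  B5 = {a, d}  B6 = {d, f}  B7 = {b, e}
Tree: B1–B2, B1–B3, B1–B4, B3–B5, B3–B6, B4–B7

The largest bag has 2 vertices, giving width 1; this decomposition certifies tw(G) ≤ 1. Since G has at least one edge (e.g. d–g), it is not an edgeless graph, so tw(G) ≥ 1. The upper and lower bounds meet at 1, so that is the treewidth.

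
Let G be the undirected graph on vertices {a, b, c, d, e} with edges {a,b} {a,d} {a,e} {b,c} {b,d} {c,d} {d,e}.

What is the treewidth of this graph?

2

A width-2 tree decomposition is:
Bags: B1 = {a, b, d}  B2 = {a, d, e}  B3 = {b, c, d}
Tree: B1–B2, B1–B3
Every bag has size at most 3, so the width is 3 − 1 = 2 and tw(G) ≤ 2. Conversely, {b, c, d} is a clique of size 3, and the vertices of any clique must share a bag in every tree decomposition; so some bag has ≥ 3 vertices and tw(G) ≥ 2. Hence tw(G) = 2 exactly.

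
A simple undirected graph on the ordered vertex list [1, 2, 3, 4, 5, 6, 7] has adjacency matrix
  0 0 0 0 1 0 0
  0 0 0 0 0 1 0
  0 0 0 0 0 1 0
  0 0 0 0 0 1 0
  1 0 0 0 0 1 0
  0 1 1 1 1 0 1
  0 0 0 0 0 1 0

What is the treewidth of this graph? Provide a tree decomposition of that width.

Treewidth 1.
One optimal decomposition is:
Bags: B1 = {6, 7}  B2 = {5, 6}  B3 = {4, 6}  B4 = {1, 5}  B5 = {3, 6}  B6 = {2, 6}
Tree: B1–B2, B2–B3, B2–B4, B1–B5, B3–B6

The largest bag has 2 vertices, giving width 1; this decomposition certifies tw(G) ≤ 1. Since G has at least one edge (e.g. 7–6), it is not an edgeless graph, so tw(G) ≥ 1. Hence tw(G) = 1 exactly.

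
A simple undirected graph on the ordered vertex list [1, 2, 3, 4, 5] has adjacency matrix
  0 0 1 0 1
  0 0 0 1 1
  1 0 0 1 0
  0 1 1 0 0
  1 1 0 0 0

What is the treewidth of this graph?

2

A width-2 tree decomposition is:
Bags: B1 = {2, 4, 5}  B2 = {3, 4, 5}  B3 = {1, 3, 5}
Tree: B1–B2, B2–B3
The largest bag has 3 vertices, giving width 2; this decomposition certifies tw(G) ≤ 2. Since 5–2–4–3–1–5 is a cycle in G, G is not acyclic. Forests are exactly the graphs of treewidth ≤ 1, so tw(G) ≥ 2. The upper and lower bounds meet at 2, so that is the treewidth.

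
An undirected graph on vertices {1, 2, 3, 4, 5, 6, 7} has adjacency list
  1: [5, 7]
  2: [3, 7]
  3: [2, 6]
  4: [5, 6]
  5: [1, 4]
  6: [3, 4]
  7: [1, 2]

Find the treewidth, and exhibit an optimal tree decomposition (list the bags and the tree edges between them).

Treewidth 2.
One such decomposition:
Bags: B1 = {4, 5, 6}  B2 = {3, 5, 6}  B3 = {2, 3, 5}  B4 = {2, 5, 7}  B5 = {1, 5, 7}
Tree: B1–B2, B2–B3, B3–B4, B4–B5

Every bag has size at most 3, so the width is 3 − 1 = 2 and tw(G) ≤ 2. For the lower bound, G contains the cycle 5–4–6–3–2–7–1–5, so G is not a forest; only forests have treewidth ≤ 1, hence tw(G) ≥ 2. Therefore the treewidth is 2.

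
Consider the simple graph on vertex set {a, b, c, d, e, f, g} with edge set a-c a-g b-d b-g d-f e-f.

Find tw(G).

A width-1 tree decomposition is:
Bags: B1 = {a, c}  B2 = {a, g}  B3 = {b, g}  B4 = {b, d}  B5 = {d, f}  B6 = {e, f}
Tree: B1–B2, B2–B3, B3–B4, B4–B5, B5–B6
Each bag holds 2 vertices, so the decomposition has width 1, which upper-bounds the treewidth. G has an edge, so its treewidth is at least 1. Therefore the treewidth is 1.

1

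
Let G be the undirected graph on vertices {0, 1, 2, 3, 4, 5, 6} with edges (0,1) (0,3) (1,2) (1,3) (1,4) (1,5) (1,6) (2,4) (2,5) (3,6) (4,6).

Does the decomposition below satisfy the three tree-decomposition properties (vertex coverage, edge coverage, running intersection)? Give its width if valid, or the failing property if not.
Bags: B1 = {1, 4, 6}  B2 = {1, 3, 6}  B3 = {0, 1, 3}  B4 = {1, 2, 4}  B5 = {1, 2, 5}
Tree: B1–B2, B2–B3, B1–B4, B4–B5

Yes; width 2.

Checking the three conditions: (i) the bags cover all of {0, 1, 2, 3, 4, 5, 6}; (ii) for each edge, some bag contains both endpoints; (iii) the bags containing any fixed vertex form a subtree. All hold, so the decomposition is valid with width 3 − 1 = 2.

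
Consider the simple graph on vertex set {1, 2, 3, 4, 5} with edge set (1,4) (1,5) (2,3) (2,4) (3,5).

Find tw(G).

A width-2 tree decomposition is:
Bags: B1 = {1, 4, 5}  B2 = {3, 4, 5}  B3 = {2, 3, 4}
Tree: B1–B2, B2–B3
Each bag holds 3 vertices, so the decomposition has width 2, which upper-bounds the treewidth. Since 4–1–5–3–2–4 is a cycle in G, G is not acyclic. Forests are exactly the graphs of treewidth ≤ 1, so tw(G) ≥ 2. Therefore the treewidth is 2.

2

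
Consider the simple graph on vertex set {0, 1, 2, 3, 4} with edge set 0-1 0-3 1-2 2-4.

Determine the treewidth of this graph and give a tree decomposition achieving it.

Treewidth 1.
One optimal decomposition is:
Bags: B1 = {0, 3}  B2 = {0, 1}  B3 = {1, 2}  B4 = {2, 4}
Tree: B1–B2, B2–B3, B3–B4

Each bag holds 2 vertices, so the decomposition has width 1, which upper-bounds the treewidth. G has an edge, so its treewidth is at least 1. Combining the bounds, tw(G) = 1.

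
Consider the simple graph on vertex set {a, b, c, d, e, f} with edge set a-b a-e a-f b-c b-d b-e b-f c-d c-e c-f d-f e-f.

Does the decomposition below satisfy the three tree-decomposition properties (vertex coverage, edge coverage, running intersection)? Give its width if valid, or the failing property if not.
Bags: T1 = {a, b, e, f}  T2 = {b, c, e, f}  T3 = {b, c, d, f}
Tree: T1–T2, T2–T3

Checking the three conditions: (i) the bags cover all of {a, b, c, d, e, f}; (ii) for each edge, some bag contains both endpoints; (iii) the bags containing any fixed vertex form a subtree. All hold, so the decomposition is valid with width 4 − 1 = 3.

Yes; width 3.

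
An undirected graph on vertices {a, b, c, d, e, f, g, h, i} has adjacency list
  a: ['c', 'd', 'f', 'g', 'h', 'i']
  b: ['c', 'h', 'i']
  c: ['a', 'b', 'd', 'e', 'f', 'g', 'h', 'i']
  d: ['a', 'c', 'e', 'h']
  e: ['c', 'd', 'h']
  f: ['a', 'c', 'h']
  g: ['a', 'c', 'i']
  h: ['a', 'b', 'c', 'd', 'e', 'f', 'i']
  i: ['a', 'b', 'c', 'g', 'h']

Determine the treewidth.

A width-3 tree decomposition is:
Bags: B1 = {b, c, h, i}  B2 = {a, c, h, i}  B3 = {a, c, g, i}  B4 = {a, c, f, h}  B5 = {a, c, d, h}  B6 = {c, d, e, h}
Tree: B1–B2, B2–B3, B2–B4, B4–B5, B5–B6
Every bag has size at most 4, so the width is 4 − 1 = 3 and tw(G) ≤ 3. Conversely, {a, c, g, i} is a clique of size 4, and the vertices of any clique must share a bag in every tree decomposition; so some bag has ≥ 4 vertices and tw(G) ≥ 3. Therefore the treewidth is 3.

3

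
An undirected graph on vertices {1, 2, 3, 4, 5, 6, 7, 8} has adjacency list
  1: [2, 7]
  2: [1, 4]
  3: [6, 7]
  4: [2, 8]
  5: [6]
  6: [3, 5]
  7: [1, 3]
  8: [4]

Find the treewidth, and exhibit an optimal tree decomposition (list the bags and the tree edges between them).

Each bag holds 2 vertices, so the decomposition has width 1, which upper-bounds the treewidth. G has an edge, so its treewidth is at least 1. The upper and lower bounds meet at 1, so that is the treewidth.

Treewidth 1.
One such decomposition:
Bags: B1 = {5, 6}  B2 = {3, 6}  B3 = {3, 7}  B4 = {1, 7}  B5 = {1, 2}  B6 = {2, 4}  B7 = {4, 8}
Tree: B1–B2, B2–B3, B3–B4, B4–B5, B5–B6, B6–B7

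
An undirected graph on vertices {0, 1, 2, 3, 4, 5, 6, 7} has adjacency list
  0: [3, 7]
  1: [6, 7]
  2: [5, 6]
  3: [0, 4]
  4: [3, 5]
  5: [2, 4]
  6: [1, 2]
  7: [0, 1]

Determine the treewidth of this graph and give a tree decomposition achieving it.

The largest bag has 3 vertices, giving width 2; this decomposition certifies tw(G) ≤ 2. For the lower bound, G contains the cycle 1–6–2–5–4–3–0–7–1, so G is not a forest; only forests have treewidth ≤ 1, hence tw(G) ≥ 2. The upper and lower bounds meet at 2, so that is the treewidth.

Treewidth 2.
Bags: B1 = {1, 2, 6}  B2 = {1, 2, 5}  B3 = {1, 4, 5}  B4 = {1, 3, 4}  B5 = {0, 1, 3}  B6 = {0, 1, 7}
Tree: B1–B2, B2–B3, B3–B4, B4–B5, B5–B6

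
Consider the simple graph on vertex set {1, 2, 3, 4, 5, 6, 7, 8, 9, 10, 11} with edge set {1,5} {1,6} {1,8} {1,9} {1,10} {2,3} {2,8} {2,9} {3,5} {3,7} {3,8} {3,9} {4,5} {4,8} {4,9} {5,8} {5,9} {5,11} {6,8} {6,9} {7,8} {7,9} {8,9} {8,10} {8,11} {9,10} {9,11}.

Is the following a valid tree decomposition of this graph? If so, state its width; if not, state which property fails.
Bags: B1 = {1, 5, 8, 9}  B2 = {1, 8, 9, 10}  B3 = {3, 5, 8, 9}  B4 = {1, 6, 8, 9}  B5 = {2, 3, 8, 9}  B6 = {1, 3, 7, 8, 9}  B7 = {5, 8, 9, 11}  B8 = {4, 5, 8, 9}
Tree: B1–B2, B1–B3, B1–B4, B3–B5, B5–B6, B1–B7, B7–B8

No — bags containing vertex 1 are not connected in the tree.

A tree decomposition must satisfy three properties: every vertex lies in some bag; for every edge, both endpoints lie together in some bag; and for every vertex, the bags containing it form a connected subtree. Here bags containing vertex 1 are not connected in the tree, so the decomposition is invalid.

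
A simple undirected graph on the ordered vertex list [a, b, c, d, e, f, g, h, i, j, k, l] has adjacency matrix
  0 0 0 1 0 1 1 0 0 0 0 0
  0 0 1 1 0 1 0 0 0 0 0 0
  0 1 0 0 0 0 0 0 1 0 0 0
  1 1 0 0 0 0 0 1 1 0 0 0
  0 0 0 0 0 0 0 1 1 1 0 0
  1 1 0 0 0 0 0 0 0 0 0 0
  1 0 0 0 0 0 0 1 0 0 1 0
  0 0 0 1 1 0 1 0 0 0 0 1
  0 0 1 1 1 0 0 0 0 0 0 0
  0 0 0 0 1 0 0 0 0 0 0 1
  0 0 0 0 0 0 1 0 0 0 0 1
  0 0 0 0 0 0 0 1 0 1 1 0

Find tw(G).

3

A width-3 tree decomposition is:
Bags: B1 = {g, j, k, l}  B2 = {g, h, j, l}  B3 = {e, g, h, j}  B4 = {a, e, g, h}  B5 = {a, d, e, h}  B6 = {a, d, e, i}  B7 = {a, d, f, i}  B8 = {b, d, f, i}  B9 = {b, c, f, i}
Tree: B1–B2, B2–B3, B3–B4, B4–B5, B5–B6, B6–B7, B7–B8, B8–B9
Each bag holds 4 vertices, so the decomposition has width 3, which upper-bounds the treewidth. For the lower bound: the 4 vertex sets {j,k,l}, {g}, {h}, {a,d,e,i} are disjoint, each induces a connected subgraph, and every pair is joined by at least one edge of G. Contracting each set to a single vertex therefore yields K_{4} as a minor, and since treewidth is minor-monotone, tw(G) ≥ tw(K_{4}) = 3. Therefore the treewidth is 3.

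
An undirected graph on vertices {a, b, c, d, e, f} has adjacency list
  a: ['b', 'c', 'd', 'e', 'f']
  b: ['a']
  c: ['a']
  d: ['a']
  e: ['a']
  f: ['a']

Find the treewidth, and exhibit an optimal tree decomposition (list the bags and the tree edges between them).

Treewidth 1.
One such decomposition:
Bags: B1 = {a, f}  B2 = {a, c}  B3 = {a, d}  B4 = {a, b}  B5 = {a, e}
Tree: B1–B2, B1–B3, B3–B4, B2–B5

The largest bag has 2 vertices, giving width 1; this decomposition certifies tw(G) ≤ 1. Any graph with an edge has treewidth ≥ 1, and G has the edge f–a. Therefore the treewidth is 1.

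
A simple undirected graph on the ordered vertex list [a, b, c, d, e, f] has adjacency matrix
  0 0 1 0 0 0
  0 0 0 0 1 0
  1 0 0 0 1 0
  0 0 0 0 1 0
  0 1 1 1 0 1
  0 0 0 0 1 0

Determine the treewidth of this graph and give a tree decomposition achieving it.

Treewidth 1.
Bags: B1 = {d, e}  B2 = {b, e}  B3 = {c, e}  B4 = {a, c}  B5 = {e, f}
Tree: B1–B2, B1–B3, B3–B4, B1–B5

Each bag holds 2 vertices, so the decomposition has width 1, which upper-bounds the treewidth. Any graph with an edge has treewidth ≥ 1, and G has the edge d–e. Combining the bounds, tw(G) = 1.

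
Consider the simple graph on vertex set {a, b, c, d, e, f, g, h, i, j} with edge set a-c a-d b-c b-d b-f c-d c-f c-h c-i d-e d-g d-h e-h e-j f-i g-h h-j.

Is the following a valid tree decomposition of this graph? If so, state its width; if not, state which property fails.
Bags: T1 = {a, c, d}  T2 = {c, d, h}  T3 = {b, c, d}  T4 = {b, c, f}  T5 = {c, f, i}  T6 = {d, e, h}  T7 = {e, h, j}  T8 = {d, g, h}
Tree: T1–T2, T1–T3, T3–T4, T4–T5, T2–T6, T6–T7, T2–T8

Vertex coverage: the bags together contain {a, b, c, d, e, f, g, h, i, j}, the full vertex set. Edge coverage: each edge of G has both endpoints in at least one bag. Running intersection: for every vertex, the bags containing it form a connected subtree. All three properties hold, so this is a valid tree decomposition of width max|bag| − 1 = 2, and hence tw(G) ≤ 2.

Yes; width 2.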